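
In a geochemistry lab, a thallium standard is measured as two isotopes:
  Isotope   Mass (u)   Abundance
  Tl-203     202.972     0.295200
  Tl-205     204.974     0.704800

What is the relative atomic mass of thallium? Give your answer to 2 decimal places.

Weight each isotope mass by its fractional abundance: 0.295200 × 202.972 + 0.704800 × 204.974
= 59.9173 + 144.4657 = 204.3830 u

204.38 u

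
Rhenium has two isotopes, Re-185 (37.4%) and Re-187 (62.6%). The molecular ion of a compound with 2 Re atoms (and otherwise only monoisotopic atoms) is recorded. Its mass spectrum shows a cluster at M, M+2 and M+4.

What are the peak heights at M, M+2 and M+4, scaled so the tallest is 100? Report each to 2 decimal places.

The 2 Re atoms are independent, so intensities follow the terms of (0.374 + 0.626)^2.
P(M) = 0.374^2 = 0.139876
P(M+2) = 2 × 0.374^1 × 0.626^1 = 0.468248
P(M+4) = 0.626^2 = 0.391876
The M+2 peak is largest (0.468248); scaling to 100 gives 29.87 : 100.00 : 83.69.

29.87 : 100.00 : 83.69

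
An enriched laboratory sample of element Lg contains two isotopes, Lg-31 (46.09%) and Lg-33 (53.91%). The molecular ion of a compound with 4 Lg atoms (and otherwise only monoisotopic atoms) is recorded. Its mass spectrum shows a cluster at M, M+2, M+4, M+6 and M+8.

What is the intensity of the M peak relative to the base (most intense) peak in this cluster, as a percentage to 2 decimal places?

12.18%

Binomial terms of (0.4609 + 0.5391)^4: M 0.0451, M+2 0.2111, M+4 0.3704, M+6 0.2889, M+8 0.0845 → M+4 is the base peak.
P(M+4) = C(4,2) × 0.4609^2 × 0.5391^2 = 6 × 0.21242881 × 0.29062881 = 0.370428 (base)
P(M) = C(4,0) × 0.4609^4 × 0.5391^0 = 1 × 0.045126 × 1.0000 = 0.045126
Relative intensity = 0.045126 / 0.370428 × 100 = 12.18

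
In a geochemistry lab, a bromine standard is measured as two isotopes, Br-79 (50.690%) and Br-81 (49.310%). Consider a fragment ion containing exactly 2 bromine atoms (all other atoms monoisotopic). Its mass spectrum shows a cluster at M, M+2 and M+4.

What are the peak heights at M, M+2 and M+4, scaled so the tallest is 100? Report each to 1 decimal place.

51.4 : 100.0 : 48.6

Each Br atom is independently Br-79 (p = 0.50690) or Br-81 (q = 0.49310); the cluster is the binomial expansion (p + q)^2.
P(M) = 0.50690^2 = 0.256948
P(M+2) = 2 × 0.50690^1 × 0.49310^1 = 0.499905
P(M+4) = 0.49310^2 = 0.243148
The M+2 peak is largest (0.499905); scaling to 100 gives 51.4 : 100.0 : 48.6.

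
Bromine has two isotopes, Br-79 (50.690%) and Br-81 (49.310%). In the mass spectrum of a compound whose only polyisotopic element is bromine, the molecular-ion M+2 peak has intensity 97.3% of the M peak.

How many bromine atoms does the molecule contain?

1

The M+2/M ratio from n Br atoms is n · q/p = n · 0.49310/0.50690.
n = 0.973 × 0.50690/0.49310 = 1.00 ≈ 1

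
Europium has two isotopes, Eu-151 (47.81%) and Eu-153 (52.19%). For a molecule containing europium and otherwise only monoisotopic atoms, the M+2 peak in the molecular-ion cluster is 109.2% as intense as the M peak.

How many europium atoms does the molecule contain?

The M+2/M ratio from n Eu atoms is n · q/p = n · 0.5219/0.4781.
n = 1.092 × 0.4781/0.5219 = 1.00 ≈ 1

1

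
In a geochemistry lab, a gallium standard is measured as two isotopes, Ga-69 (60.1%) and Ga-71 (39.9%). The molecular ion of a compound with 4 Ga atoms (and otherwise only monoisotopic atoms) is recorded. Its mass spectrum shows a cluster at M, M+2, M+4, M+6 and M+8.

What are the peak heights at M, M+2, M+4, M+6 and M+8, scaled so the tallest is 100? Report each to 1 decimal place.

37.7 : 100.0 : 99.6 : 44.1 : 7.3

Expanding (0.601 + 0.399)^4:
P(M) = 0.601^4 = 0.130466
P(M+2) = 4 × 0.601^3 × 0.399^1 = 0.346463
P(M+4) = 6 × 0.601^2 × 0.399^2 = 0.345021
P(M+6) = 4 × 0.601^1 × 0.399^3 = 0.152705
P(M+8) = 0.399^4 = 0.025345
The M+2 peak is largest (0.346463); scaling to 100 gives 37.7 : 100.0 : 99.6 : 44.1 : 7.3.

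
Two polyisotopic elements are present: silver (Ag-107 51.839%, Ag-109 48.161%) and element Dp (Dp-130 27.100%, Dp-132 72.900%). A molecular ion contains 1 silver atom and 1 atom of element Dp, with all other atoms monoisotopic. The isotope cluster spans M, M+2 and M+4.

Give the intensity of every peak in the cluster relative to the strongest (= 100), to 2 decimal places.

27.63 : 100.00 : 69.06

Silver pattern (n=1): 0.51839 : 0.48161
Element Dp pattern (n=1): 0.2710 : 0.7290
Convolve the two distributions (both contribute in 2-u steps):
  M: 0.51839×0.2710 = 0.140484
  M+2: 0.51839×0.7290 + 0.48161×0.2710 = 0.508423
  M+4: 0.48161×0.7290 = 0.351094
Scale to base peak (0.508423) = 100: 27.63 : 100.00 : 69.06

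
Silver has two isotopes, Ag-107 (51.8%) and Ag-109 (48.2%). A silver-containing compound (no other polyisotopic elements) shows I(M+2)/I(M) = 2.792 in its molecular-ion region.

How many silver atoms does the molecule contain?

3

With n Ag atoms, P(M+2)/P(M) = C(n,1)·p^(n−1)q / p^n = n·q/p = n · 0.482/0.518.
n = 2.792 × 0.518/0.482 = 3.00 ≈ 3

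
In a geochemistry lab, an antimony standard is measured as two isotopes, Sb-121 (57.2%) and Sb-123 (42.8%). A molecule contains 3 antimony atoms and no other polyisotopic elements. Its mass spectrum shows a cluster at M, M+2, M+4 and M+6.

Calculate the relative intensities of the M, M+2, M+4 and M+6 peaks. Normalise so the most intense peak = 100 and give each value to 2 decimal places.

The 3 Sb atoms are independent, so intensities follow the terms of (0.572 + 0.428)^3.
P(M) = 0.572^3 = 0.187149
P(M+2) = 3 × 0.572^2 × 0.428^1 = 0.420104
P(M+4) = 3 × 0.572^1 × 0.428^2 = 0.314344
P(M+6) = 0.428^3 = 0.078403
The M+2 peak is largest (0.420104); scaling to 100 gives 44.55 : 100.00 : 74.83 : 18.66.

44.55 : 100.00 : 74.83 : 18.66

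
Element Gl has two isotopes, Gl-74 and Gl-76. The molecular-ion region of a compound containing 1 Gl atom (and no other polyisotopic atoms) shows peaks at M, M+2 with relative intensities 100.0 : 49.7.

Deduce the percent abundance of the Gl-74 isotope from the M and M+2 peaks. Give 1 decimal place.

Let p = fractional abundance of Gl-74. I(M+2)/I(M) = [C(1,1)·p^0·(1−p)] / p^1 = 1·(1−p)/p = 49.7/100.0 = 0.4970
(1−p)/p = 0.4970/1 = 0.4970  ⇒  p = 1/(1 + 0.4970) = 0.6680
Gl-74: 66.8%, Gl-76: 33.2%.

66.8%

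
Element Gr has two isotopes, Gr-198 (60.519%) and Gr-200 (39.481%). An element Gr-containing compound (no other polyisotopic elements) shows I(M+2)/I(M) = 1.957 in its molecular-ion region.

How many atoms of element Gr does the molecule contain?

For n independent Gr atoms, I(M+2)/I(M) = n · (abundance Gr-200) / (abundance Gr-198) = n · 0.39481/0.60519.
n = 1.957 × 0.60519/0.39481 = 3.00 ≈ 3

3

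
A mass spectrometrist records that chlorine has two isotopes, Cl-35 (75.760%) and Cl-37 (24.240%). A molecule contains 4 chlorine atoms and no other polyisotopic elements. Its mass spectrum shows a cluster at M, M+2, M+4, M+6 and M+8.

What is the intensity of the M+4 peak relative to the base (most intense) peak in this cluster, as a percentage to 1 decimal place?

(0.75760 + 0.24240)^4 gives M 0.3294, M+2 0.4216, M+4 0.2023, M+6 0.0432, M+8 0.0035; the largest is M+2.
P(M+2) = C(4,1) × 0.75760^3 × 0.24240^1 = 4 × 0.4348304 × 0.2424 = 0.421612 (base)
P(M+4) = C(4,2) × 0.75760^2 × 0.24240^2 = 6 × 0.57395776 × 0.05875776 = 0.202347
Relative intensity = 0.202347 / 0.421612 × 100 = 48.0

48.0%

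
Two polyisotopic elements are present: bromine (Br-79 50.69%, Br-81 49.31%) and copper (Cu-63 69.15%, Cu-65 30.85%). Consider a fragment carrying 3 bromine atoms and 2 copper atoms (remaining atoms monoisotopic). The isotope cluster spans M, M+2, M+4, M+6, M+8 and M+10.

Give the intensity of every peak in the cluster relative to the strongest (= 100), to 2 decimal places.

Bromine pattern (n=3): 0.13024674 : 0.3801026 : 0.36975457 : 0.11989609
Copper pattern (n=2): 0.47817225 : 0.4266555 : 0.09517225
Convolve the two distributions (both contribute in 2-u steps):
  M: 0.13024674×0.47817225 = 0.062280
  M+2: 0.13024674×0.4266555 + 0.3801026×0.47817225 = 0.237325
  M+4: 0.13024674×0.09517225 + 0.3801026×0.4266555 + 0.36975457×0.47817225 = 0.351375
  M+6: 0.3801026×0.09517225 + 0.36975457×0.4266555 + 0.11989609×0.47817225 = 0.251264
  M+8: 0.36975457×0.09517225 + 0.11989609×0.4266555 = 0.086345
  M+10: 0.11989609×0.09517225 = 0.011411
Scale to base peak (0.351375) = 100: 17.72 : 67.54 : 100.00 : 71.51 : 24.57 : 3.25

17.72 : 67.54 : 100.00 : 71.51 : 24.57 : 3.25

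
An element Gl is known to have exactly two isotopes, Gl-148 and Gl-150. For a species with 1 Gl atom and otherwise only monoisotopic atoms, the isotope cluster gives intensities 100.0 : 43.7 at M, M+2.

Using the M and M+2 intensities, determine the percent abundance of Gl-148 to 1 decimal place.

Let p = fractional abundance of Gl-148. I(M+2)/I(M) = [C(1,1)·p^0·(1−p)] / p^1 = 1·(1−p)/p = 43.7/100.0 = 0.4370
(1−p)/p = 0.4370/1 = 0.4370  ⇒  p = 1/(1 + 0.4370) = 0.6959
Gl-148: 69.6%, Gl-150: 30.4%.

69.6%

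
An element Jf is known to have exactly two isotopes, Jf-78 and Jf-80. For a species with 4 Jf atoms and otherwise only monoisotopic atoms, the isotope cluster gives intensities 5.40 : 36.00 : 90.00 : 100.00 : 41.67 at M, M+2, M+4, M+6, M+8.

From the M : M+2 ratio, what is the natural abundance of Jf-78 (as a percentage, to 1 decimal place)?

If p is the fraction of Jf that is Jf-78, then I(M+2)/I(M) = [C(4,1)·p^3·(1−p)] / p^4 = 4·(1−p)/p = 36.00/5.40 = 6.6667
(1−p)/p = 6.6667/4 = 1.6667  ⇒  p = 1/(1 + 1.6667) = 0.3750
Jf-78: 37.5%, Jf-80: 62.5%.

37.5%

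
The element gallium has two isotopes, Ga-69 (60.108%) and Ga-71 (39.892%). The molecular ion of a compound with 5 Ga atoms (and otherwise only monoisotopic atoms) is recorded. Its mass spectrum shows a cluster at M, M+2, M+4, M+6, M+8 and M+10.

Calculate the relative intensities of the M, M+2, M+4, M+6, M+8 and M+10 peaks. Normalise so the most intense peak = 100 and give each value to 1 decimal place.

The 5 Ga atoms are independent, so intensities follow the terms of (0.60108 + 0.39892)^5.
P(M) = 0.60108^5 = 0.078462
P(M+2) = 5 × 0.60108^4 × 0.39892^1 = 0.260366
P(M+4) = 10 × 0.60108^3 × 0.39892^2 = 0.345596
P(M+6) = 10 × 0.60108^2 × 0.39892^3 = 0.229362
P(M+8) = 5 × 0.60108^1 × 0.39892^4 = 0.076111
P(M+10) = 0.39892^5 = 0.010103
The M+4 peak is largest (0.345596); scaling to 100 gives 22.7 : 75.3 : 100.0 : 66.4 : 22.0 : 2.9.

22.7 : 75.3 : 100.0 : 66.4 : 22.0 : 2.9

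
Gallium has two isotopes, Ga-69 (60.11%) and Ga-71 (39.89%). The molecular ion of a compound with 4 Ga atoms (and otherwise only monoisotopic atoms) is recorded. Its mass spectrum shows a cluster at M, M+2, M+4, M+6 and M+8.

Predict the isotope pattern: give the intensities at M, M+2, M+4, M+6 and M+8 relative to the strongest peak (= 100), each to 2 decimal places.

37.67 : 100.00 : 99.54 : 44.04 : 7.31

Each Ga atom is independently Ga-69 (p = 0.6011) or Ga-71 (q = 0.3989); the cluster is the binomial expansion (p + q)^4.
P(M) = 0.6011^4 = 0.130553
P(M+2) = 4 × 0.6011^3 × 0.3989^1 = 0.346549
P(M+4) = 6 × 0.6011^2 × 0.3989^2 = 0.344963
P(M+6) = 4 × 0.6011^1 × 0.3989^3 = 0.152616
P(M+8) = 0.3989^4 = 0.025320
The M+2 peak is largest (0.346549); scaling to 100 gives 37.67 : 100.00 : 99.54 : 44.04 : 7.31.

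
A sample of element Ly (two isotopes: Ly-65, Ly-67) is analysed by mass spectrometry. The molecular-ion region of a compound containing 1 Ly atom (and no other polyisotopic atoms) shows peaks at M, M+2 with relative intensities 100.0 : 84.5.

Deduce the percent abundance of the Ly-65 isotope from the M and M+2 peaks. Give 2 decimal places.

If p is the fraction of Ly that is Ly-65, then I(M+2)/I(M) = [C(1,1)·p^0·(1−p)] / p^1 = 1·(1−p)/p = 84.5/100.0 = 0.8450
(1−p)/p = 0.8450/1 = 0.8450  ⇒  p = 1/(1 + 0.8450) = 0.5420
Ly-65: 54.20%, Ly-67: 45.80%.

54.20%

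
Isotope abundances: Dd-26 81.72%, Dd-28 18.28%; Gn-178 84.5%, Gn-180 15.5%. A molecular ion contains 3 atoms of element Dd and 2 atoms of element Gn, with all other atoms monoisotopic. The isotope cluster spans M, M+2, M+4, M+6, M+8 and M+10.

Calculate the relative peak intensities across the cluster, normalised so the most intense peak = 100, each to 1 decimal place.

Element Dd pattern (n=3): 0.5457391 : 0.36623021 : 0.08192227 : 0.00610842
Element Gn pattern (n=2): 0.714025 : 0.26195 : 0.024025
Convolve the two distributions (both contribute in 2-u steps):
  M: 0.5457391×0.714025 = 0.389671
  M+2: 0.5457391×0.26195 + 0.36623021×0.714025 = 0.404454
  M+4: 0.5457391×0.024025 + 0.36623021×0.26195 + 0.08192227×0.714025 = 0.167540
  M+6: 0.36623021×0.024025 + 0.08192227×0.26195 + 0.00610842×0.714025 = 0.034620
  M+8: 0.08192227×0.024025 + 0.00610842×0.26195 = 0.003568
  M+10: 0.00610842×0.024025 = 0.000147
Scale to base peak (0.404454) = 100: 96.3 : 100.0 : 41.4 : 8.6 : 0.9 : 0.0

96.3 : 100.0 : 41.4 : 8.6 : 0.9 : 0.0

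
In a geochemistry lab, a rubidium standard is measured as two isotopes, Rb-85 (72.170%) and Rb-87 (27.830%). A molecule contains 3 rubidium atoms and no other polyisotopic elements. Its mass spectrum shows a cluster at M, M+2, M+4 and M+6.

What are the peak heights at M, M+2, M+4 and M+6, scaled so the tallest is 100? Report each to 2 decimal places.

Expanding (0.72170 + 0.27830)^3:
P(M) = 0.72170^3 = 0.375898
P(M+2) = 3 × 0.72170^2 × 0.27830^1 = 0.434858
P(M+4) = 3 × 0.72170^1 × 0.27830^2 = 0.167689
P(M+6) = 0.27830^3 = 0.021555
The M+2 peak is largest (0.434858); scaling to 100 gives 86.44 : 100.00 : 38.56 : 4.96.

86.44 : 100.00 : 38.56 : 4.96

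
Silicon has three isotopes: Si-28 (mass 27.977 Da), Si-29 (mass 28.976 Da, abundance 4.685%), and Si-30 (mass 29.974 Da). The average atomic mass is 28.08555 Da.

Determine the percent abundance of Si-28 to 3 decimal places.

92.223%

Let x and y be the fractions of Si-28 and Si-30. Then x + y = 1 − 0.04685 = 0.95315 and 27.977x + 29.974y = 28.08555 − 0.04685×28.976 = 26.7280244.
Substituting: 27.977x + 29.974(0.95315 − x) = 26.7280244
(27.977 − 29.974)x = -1.8416937  ⇒  x = 0.92223, y = 0.03092
Si-28: 92.223%, Si-30: 3.092%.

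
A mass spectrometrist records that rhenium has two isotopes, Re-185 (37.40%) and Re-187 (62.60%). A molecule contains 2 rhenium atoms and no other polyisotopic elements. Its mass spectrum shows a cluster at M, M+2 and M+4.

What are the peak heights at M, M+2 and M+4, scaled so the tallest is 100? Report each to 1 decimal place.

Expanding (0.3740 + 0.6260)^2:
P(M) = 0.3740^2 = 0.139876
P(M+2) = 2 × 0.3740^1 × 0.6260^1 = 0.468248
P(M+4) = 0.6260^2 = 0.391876
The M+2 peak is largest (0.468248); scaling to 100 gives 29.9 : 100.0 : 83.7.

29.9 : 100.0 : 83.7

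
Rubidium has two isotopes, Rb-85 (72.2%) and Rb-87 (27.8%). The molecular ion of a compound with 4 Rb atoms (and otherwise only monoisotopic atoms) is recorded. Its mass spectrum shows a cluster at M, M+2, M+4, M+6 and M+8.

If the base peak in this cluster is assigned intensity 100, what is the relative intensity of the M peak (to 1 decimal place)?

(0.722 + 0.278)^4 gives M 0.2717, M+2 0.4185, M+4 0.2417, M+6 0.0620, M+8 0.0060; the largest is M+2.
P(M+2) = C(4,1) × 0.722^3 × 0.278^1 = 4 × 0.37636705 × 0.2780 = 0.418520 (base)
P(M) = C(4,0) × 0.722^4 × 0.278^0 = 1 × 0.27173701 × 1.0000 = 0.271737
Relative intensity = 0.271737 / 0.418520 × 100 = 64.9

64.9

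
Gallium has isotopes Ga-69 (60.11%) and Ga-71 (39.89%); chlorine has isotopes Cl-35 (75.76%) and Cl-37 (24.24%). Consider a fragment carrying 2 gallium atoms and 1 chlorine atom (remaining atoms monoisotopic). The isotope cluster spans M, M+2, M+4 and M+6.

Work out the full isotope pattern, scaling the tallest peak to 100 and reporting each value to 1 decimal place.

60.7 : 100.0 : 52.5 : 8.6

Gallium pattern (n=2): 0.36132121 : 0.47955758 : 0.15912121
Chlorine pattern (n=1): 0.7576 : 0.2424
Convolve the two distributions (both contribute in 2-u steps):
  M: 0.36132121×0.7576 = 0.273737
  M+2: 0.36132121×0.2424 + 0.47955758×0.7576 = 0.450897
  M+4: 0.47955758×0.2424 + 0.15912121×0.7576 = 0.236795
  M+6: 0.15912121×0.2424 = 0.038571
Scale to base peak (0.450897) = 100: 60.7 : 100.0 : 52.5 : 8.6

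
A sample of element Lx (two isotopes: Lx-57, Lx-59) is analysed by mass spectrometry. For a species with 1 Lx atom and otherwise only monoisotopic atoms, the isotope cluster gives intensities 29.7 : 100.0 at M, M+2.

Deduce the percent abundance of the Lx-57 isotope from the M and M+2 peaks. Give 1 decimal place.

Let p = fractional abundance of Lx-57. I(M+2)/I(M) = [C(1,1)·p^0·(1−p)] / p^1 = 1·(1−p)/p = 100.0/29.7 = 3.3670
(1−p)/p = 3.3670/1 = 3.3670  ⇒  p = 1/(1 + 3.3670) = 0.2290
Lx-57: 22.9%, Lx-59: 77.1%.

22.9%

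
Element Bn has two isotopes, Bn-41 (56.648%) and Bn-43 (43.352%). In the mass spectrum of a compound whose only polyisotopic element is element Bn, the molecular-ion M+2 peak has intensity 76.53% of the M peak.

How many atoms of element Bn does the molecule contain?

The M+2/M ratio from n Bn atoms is n · q/p = n · 0.43352/0.56648.
n = 0.7653 × 0.56648/0.43352 = 1.00 ≈ 1

1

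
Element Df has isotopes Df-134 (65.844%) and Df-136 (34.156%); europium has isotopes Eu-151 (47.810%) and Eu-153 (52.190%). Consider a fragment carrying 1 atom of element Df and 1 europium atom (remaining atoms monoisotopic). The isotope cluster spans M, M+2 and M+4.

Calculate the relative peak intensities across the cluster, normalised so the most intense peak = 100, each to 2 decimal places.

Element Df pattern (n=1): 0.65844 : 0.34156
Europium pattern (n=1): 0.4781 : 0.5219
Convolve the two distributions (both contribute in 2-u steps):
  M: 0.65844×0.4781 = 0.314800
  M+2: 0.65844×0.5219 + 0.34156×0.4781 = 0.506940
  M+4: 0.34156×0.5219 = 0.178260
Scale to base peak (0.506940) = 100: 62.10 : 100.00 : 35.16

62.10 : 100.00 : 35.16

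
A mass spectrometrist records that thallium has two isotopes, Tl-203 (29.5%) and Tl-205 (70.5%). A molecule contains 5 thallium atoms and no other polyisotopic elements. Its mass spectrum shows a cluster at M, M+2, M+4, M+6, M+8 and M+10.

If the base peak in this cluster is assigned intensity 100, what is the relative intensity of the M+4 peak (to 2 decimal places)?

Binomial terms of (0.295 + 0.705)^5: M 0.0022, M+2 0.0267, M+4 0.1276, M+6 0.3049, M+8 0.3644, M+10 0.1742 → M+8 is the base peak.
P(M+8) = C(5,4) × 0.295^1 × 0.705^4 = 5 × 0.2950 × 0.24703385 = 0.364375 (base)
P(M+4) = C(5,2) × 0.295^3 × 0.705^2 = 10 × 0.02567237 × 0.497025 = 0.127598
Relative intensity = 0.127598 / 0.364375 × 100 = 35.02

35.02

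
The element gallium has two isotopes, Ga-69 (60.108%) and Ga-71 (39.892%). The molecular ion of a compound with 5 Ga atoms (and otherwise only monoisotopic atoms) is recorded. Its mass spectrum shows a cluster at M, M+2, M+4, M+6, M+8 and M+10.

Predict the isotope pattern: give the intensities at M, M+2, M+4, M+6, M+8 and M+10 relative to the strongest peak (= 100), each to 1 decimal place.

22.7 : 75.3 : 100.0 : 66.4 : 22.0 : 2.9

The 5 Ga atoms are independent, so intensities follow the terms of (0.60108 + 0.39892)^5.
P(M) = 0.60108^5 = 0.078462
P(M+2) = 5 × 0.60108^4 × 0.39892^1 = 0.260366
P(M+4) = 10 × 0.60108^3 × 0.39892^2 = 0.345596
P(M+6) = 10 × 0.60108^2 × 0.39892^3 = 0.229362
P(M+8) = 5 × 0.60108^1 × 0.39892^4 = 0.076111
P(M+10) = 0.39892^5 = 0.010103
The M+4 peak is largest (0.345596); scaling to 100 gives 22.7 : 75.3 : 100.0 : 66.4 : 22.0 : 2.9.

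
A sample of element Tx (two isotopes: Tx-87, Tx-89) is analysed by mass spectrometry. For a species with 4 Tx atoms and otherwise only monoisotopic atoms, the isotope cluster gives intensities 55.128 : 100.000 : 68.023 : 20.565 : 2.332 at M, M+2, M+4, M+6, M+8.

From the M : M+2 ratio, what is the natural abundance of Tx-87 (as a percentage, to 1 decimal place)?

Let p = fractional abundance of Tx-87. I(M+2)/I(M) = [C(4,1)·p^3·(1−p)] / p^4 = 4·(1−p)/p = 100.000/55.128 = 1.8140
(1−p)/p = 1.8140/4 = 0.4535  ⇒  p = 1/(1 + 0.4535) = 0.6880
Tx-87: 68.8%, Tx-89: 31.2%.

68.8%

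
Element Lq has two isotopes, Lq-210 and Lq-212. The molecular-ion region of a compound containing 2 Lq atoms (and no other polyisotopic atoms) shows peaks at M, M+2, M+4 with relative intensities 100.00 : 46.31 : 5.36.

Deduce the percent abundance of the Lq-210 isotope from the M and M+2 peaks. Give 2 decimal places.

Let p = fractional abundance of Lq-210. I(M+2)/I(M) = [C(2,1)·p^1·(1−p)] / p^2 = 2·(1−p)/p = 46.31/100.00 = 0.4631
(1−p)/p = 0.4631/2 = 0.2316  ⇒  p = 1/(1 + 0.2316) = 0.8120
Lq-210: 81.20%, Lq-212: 18.80%.

81.20%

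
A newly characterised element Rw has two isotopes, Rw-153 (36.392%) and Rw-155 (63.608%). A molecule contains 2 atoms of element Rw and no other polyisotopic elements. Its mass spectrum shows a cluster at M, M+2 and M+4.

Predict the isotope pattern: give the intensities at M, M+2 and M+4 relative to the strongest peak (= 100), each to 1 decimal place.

28.6 : 100.0 : 87.4

Each Rw atom is independently Rw-153 (p = 0.36392) or Rw-155 (q = 0.63608); the cluster is the binomial expansion (p + q)^2.
P(M) = 0.36392^2 = 0.132438
P(M+2) = 2 × 0.36392^1 × 0.63608^1 = 0.462964
P(M+4) = 0.63608^2 = 0.404598
The M+2 peak is largest (0.462964); scaling to 100 gives 28.6 : 100.0 : 87.4.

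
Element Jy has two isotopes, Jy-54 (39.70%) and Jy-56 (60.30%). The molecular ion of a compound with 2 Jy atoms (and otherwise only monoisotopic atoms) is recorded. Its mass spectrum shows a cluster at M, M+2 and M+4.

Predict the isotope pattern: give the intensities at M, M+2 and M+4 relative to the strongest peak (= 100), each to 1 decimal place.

32.9 : 100.0 : 75.9

Each Jy atom is independently Jy-54 (p = 0.3970) or Jy-56 (q = 0.6030); the cluster is the binomial expansion (p + q)^2.
P(M) = 0.3970^2 = 0.157609
P(M+2) = 2 × 0.3970^1 × 0.6030^1 = 0.478782
P(M+4) = 0.6030^2 = 0.363609
The M+2 peak is largest (0.478782); scaling to 100 gives 32.9 : 100.0 : 75.9.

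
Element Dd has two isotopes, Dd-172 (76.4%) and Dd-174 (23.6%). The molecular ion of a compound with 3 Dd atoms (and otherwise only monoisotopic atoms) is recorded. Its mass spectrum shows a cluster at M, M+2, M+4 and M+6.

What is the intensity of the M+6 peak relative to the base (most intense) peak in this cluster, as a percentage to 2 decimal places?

Term probabilities: M 0.4459, M+2 0.4133, M+4 0.1277, M+6 0.0131. Base peak = M.
P(M) = C(3,0) × 0.764^3 × 0.236^0 = 1 × 0.44594374 × 1.0000 = 0.445944 (base)
P(M+6) = C(3,3) × 0.764^0 × 0.236^3 = 1 × 1.0000 × 0.01314426 = 0.013144
Relative intensity = 0.013144 / 0.445944 × 100 = 2.95

2.95%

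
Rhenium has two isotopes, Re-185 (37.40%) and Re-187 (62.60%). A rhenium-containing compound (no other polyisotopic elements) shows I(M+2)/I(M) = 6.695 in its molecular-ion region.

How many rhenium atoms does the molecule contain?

4

For n independent Re atoms, I(M+2)/I(M) = n · (abundance Re-187) / (abundance Re-185) = n · 0.6260/0.3740.
n = 6.695 × 0.3740/0.6260 = 4.00 ≈ 4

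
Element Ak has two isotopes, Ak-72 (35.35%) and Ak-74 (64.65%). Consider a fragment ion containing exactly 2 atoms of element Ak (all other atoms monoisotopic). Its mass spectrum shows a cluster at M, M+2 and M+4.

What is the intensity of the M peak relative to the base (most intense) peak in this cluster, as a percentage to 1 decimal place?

27.3%

Term probabilities: M 0.1250, M+2 0.4571, M+4 0.4180. Base peak = M+2.
P(M+2) = C(2,1) × 0.3535^1 × 0.6465^1 = 2 × 0.3535 × 0.6465 = 0.457076 (base)
P(M) = C(2,0) × 0.3535^2 × 0.6465^0 = 1 × 0.12496225 × 1.0000 = 0.124962
Relative intensity = 0.124962 / 0.457076 × 100 = 27.3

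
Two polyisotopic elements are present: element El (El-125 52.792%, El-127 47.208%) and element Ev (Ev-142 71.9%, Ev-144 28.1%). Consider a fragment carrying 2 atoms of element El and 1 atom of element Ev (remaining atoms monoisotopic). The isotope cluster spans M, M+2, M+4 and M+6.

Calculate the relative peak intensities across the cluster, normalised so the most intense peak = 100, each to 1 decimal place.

Element El pattern (n=2): 0.27869953 : 0.49844095 : 0.22285953
Element Ev pattern (n=1): 0.7190 : 0.2810
Convolve the two distributions (both contribute in 2-u steps):
  M: 0.27869953×0.7190 = 0.200385
  M+2: 0.27869953×0.2810 + 0.49844095×0.7190 = 0.436694
  M+4: 0.49844095×0.2810 + 0.22285953×0.7190 = 0.300298
  M+6: 0.22285953×0.2810 = 0.062624
Scale to base peak (0.436694) = 100: 45.9 : 100.0 : 68.8 : 14.3

45.9 : 100.0 : 68.8 : 14.3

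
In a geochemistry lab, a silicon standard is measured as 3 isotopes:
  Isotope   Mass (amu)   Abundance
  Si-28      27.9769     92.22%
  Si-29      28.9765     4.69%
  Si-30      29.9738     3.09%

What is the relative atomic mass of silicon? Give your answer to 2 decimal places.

The abundance-weighted mean is 0.9222 × 27.9769 + 0.0469 × 28.9765 + 0.0309 × 29.9738
= 25.80030 + 1.35900 + 0.92619 = 28.08549 amu

28.09 amu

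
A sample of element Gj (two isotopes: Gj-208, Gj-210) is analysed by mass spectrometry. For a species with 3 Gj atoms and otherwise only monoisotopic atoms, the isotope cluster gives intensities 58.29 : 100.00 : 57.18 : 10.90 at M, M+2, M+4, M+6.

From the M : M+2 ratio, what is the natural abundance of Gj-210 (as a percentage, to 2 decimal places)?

Write p for the Gj-208 fraction. I(M+2)/I(M) = [C(3,1)·p^2·(1−p)] / p^3 = 3·(1−p)/p = 100.00/58.29 = 1.7156
(1−p)/p = 1.7156/3 = 0.5719  ⇒  p = 1/(1 + 0.5719) = 0.6362
Gj-208: 63.62%, Gj-210: 36.38%.

36.38%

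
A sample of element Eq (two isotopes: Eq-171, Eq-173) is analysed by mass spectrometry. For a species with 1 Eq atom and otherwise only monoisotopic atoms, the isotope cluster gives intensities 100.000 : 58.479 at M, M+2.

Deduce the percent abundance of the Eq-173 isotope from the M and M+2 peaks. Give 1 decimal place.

36.9%

If p is the fraction of Eq that is Eq-171, then I(M+2)/I(M) = [C(1,1)·p^0·(1−p)] / p^1 = 1·(1−p)/p = 58.479/100.000 = 0.5848
(1−p)/p = 0.5848/1 = 0.5848  ⇒  p = 1/(1 + 0.5848) = 0.6310
Eq-171: 63.1%, Eq-173: 36.9%.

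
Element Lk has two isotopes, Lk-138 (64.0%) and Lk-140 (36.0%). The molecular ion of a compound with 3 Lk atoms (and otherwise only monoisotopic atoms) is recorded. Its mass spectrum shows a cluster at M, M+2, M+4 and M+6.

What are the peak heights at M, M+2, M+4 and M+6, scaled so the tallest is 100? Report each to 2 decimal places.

Each Lk atom is independently Lk-138 (p = 0.640) or Lk-140 (q = 0.360); the cluster is the binomial expansion (p + q)^3.
P(M) = 0.640^3 = 0.262144
P(M+2) = 3 × 0.640^2 × 0.360^1 = 0.442368
P(M+4) = 3 × 0.640^1 × 0.360^2 = 0.248832
P(M+6) = 0.360^3 = 0.046656
The M+2 peak is largest (0.442368); scaling to 100 gives 59.26 : 100.00 : 56.25 : 10.55.

59.26 : 100.00 : 56.25 : 10.55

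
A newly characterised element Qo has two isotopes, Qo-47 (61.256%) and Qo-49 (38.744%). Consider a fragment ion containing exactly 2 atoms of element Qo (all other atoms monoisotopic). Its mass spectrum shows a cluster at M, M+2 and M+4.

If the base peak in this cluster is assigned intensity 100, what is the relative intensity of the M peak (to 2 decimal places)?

79.05

(0.61256 + 0.38744)^2 gives M 0.3752, M+2 0.4747, M+4 0.1501; the largest is M+2.
P(M+2) = C(2,1) × 0.61256^1 × 0.38744^1 = 2 × 0.61256 × 0.38744 = 0.474660 (base)
P(M) = C(2,0) × 0.61256^2 × 0.38744^0 = 1 × 0.37522975 × 1.0000 = 0.375230
Relative intensity = 0.375230 / 0.474660 × 100 = 79.05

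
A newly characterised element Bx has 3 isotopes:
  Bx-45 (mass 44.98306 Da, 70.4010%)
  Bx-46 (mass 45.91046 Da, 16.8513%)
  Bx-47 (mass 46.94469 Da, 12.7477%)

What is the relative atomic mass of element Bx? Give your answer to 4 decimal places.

45.3894 Da

The abundance-weighted mean is 0.704010 × 44.98306 + 0.168513 × 45.91046 + 0.127477 × 46.94469
= 31.668524 + 7.736509 + 5.984368 = 45.389401 Da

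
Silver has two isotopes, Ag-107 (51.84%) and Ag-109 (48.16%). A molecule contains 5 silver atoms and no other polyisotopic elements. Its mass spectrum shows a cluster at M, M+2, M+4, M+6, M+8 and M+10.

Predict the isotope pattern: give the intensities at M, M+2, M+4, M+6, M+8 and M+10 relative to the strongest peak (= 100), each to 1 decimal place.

11.6 : 53.8 : 100.0 : 92.9 : 43.2 : 8.0

Each Ag atom is independently Ag-107 (p = 0.5184) or Ag-109 (q = 0.4816); the cluster is the binomial expansion (p + q)^5.
P(M) = 0.5184^5 = 0.037439
P(M+2) = 5 × 0.5184^4 × 0.4816^1 = 0.173907
P(M+4) = 10 × 0.5184^3 × 0.4816^2 = 0.323123
P(M+6) = 10 × 0.5184^2 × 0.4816^3 = 0.300185
P(M+8) = 5 × 0.5184^1 × 0.4816^4 = 0.139438
P(M+10) = 0.4816^5 = 0.025908
The M+4 peak is largest (0.323123); scaling to 100 gives 11.6 : 53.8 : 100.0 : 92.9 : 43.2 : 8.0.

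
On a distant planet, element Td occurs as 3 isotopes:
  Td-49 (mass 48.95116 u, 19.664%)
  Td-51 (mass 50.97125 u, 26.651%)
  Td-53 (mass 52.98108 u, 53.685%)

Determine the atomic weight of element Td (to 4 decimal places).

Weight each isotope mass by its fractional abundance: 0.19664 × 48.95116 + 0.26651 × 50.97125 + 0.53685 × 52.98108
= 9.625756 + 13.584348 + 28.442893 = 51.652997 u

51.6530 u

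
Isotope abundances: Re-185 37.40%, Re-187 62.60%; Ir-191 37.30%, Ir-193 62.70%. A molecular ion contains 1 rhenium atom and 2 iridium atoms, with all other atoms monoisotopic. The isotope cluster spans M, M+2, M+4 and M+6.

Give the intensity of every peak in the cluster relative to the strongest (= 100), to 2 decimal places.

Rhenium pattern (n=1): 0.3740 : 0.6260
Iridium pattern (n=2): 0.139129 : 0.467742 : 0.393129
Convolve the two distributions (both contribute in 2-u steps):
  M: 0.3740×0.139129 = 0.052034
  M+2: 0.3740×0.467742 + 0.6260×0.139129 = 0.262030
  M+4: 0.3740×0.393129 + 0.6260×0.467742 = 0.439837
  M+6: 0.6260×0.393129 = 0.246099
Scale to base peak (0.439837) = 100: 11.83 : 59.57 : 100.00 : 55.95

11.83 : 59.57 : 100.00 : 55.95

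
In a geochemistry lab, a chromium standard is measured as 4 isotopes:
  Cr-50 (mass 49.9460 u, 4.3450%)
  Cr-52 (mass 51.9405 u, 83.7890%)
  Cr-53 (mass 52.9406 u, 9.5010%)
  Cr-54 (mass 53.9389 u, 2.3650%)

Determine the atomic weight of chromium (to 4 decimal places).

51.9961 u

The abundance-weighted mean is 0.043450 × 49.9460 + 0.837890 × 51.9405 + 0.095010 × 52.9406 + 0.023650 × 53.9389
= 2.17015 + 43.52043 + 5.02989 + 1.27565 = 51.99612 u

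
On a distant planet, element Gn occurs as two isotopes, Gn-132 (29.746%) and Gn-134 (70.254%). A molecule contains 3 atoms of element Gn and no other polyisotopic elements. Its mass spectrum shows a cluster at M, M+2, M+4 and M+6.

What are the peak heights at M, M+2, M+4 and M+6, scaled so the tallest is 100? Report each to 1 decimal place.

6.0 : 42.3 : 100.0 : 78.7

Each Gn atom is independently Gn-132 (p = 0.29746) or Gn-134 (q = 0.70254); the cluster is the binomial expansion (p + q)^3.
P(M) = 0.29746^3 = 0.026320
P(M+2) = 3 × 0.29746^2 × 0.70254^1 = 0.186487
P(M+4) = 3 × 0.29746^1 × 0.70254^2 = 0.440445
P(M+6) = 0.70254^3 = 0.346747
The M+4 peak is largest (0.440445); scaling to 100 gives 6.0 : 42.3 : 100.0 : 78.7.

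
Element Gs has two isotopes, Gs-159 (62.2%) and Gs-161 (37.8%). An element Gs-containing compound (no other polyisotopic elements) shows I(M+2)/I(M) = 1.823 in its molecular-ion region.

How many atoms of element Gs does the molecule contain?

With n Gs atoms, P(M+2)/P(M) = C(n,1)·p^(n−1)q / p^n = n·q/p = n · 0.378/0.622.
n = 1.823 × 0.622/0.378 = 3.00 ≈ 3

3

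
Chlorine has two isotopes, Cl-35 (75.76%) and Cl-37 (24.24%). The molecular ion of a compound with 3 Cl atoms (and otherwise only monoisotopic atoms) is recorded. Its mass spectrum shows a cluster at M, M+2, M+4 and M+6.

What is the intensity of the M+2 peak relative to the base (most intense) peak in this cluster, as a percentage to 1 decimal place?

96.0%

Term probabilities: M 0.4348, M+2 0.4174, M+4 0.1335, M+6 0.0142. Base peak = M.
P(M) = C(3,0) × 0.7576^3 × 0.2424^0 = 1 × 0.4348304 × 1.0000 = 0.434830 (base)
P(M+2) = C(3,1) × 0.7576^2 × 0.2424^1 = 3 × 0.57395776 × 0.2424 = 0.417382
Relative intensity = 0.417382 / 0.434830 × 100 = 96.0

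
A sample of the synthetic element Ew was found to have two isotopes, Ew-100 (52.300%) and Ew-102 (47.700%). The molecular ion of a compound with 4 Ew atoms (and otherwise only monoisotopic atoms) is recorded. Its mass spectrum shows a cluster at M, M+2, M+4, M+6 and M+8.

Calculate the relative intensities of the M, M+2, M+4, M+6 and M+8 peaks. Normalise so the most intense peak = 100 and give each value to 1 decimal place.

20.0 : 73.1 : 100.0 : 60.8 : 13.9

Expanding (0.52300 + 0.47700)^4:
P(M) = 0.52300^4 = 0.074818
P(M+2) = 4 × 0.52300^3 × 0.47700^1 = 0.272950
P(M+4) = 6 × 0.52300^2 × 0.47700^2 = 0.373415
P(M+6) = 4 × 0.52300^1 × 0.47700^3 = 0.227048
P(M+8) = 0.47700^4 = 0.051769
The M+4 peak is largest (0.373415); scaling to 100 gives 20.0 : 73.1 : 100.0 : 60.8 : 13.9.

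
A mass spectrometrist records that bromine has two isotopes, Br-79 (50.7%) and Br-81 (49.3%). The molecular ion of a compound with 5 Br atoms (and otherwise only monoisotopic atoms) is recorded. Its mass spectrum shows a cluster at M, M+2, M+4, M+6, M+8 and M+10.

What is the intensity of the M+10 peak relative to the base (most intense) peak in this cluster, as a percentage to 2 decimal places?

9.19%

Term probabilities: M 0.0335, M+2 0.1629, M+4 0.3168, M+6 0.3080, M+8 0.1497, M+10 0.0291. Base peak = M+4.
P(M+4) = C(5,2) × 0.507^3 × 0.493^2 = 10 × 0.13032384 × 0.243049 = 0.316751 (base)
P(M+10) = C(5,5) × 0.507^0 × 0.493^5 = 1 × 1.0000 × 0.0291229 = 0.029123
Relative intensity = 0.029123 / 0.316751 × 100 = 9.19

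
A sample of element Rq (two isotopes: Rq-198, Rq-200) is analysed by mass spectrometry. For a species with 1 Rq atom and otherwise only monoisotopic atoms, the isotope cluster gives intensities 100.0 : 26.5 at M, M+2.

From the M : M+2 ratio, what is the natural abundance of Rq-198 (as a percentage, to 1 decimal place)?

If p is the fraction of Rq that is Rq-198, then I(M+2)/I(M) = [C(1,1)·p^0·(1−p)] / p^1 = 1·(1−p)/p = 26.5/100.0 = 0.2650
(1−p)/p = 0.2650/1 = 0.2650  ⇒  p = 1/(1 + 0.2650) = 0.7905
Rq-198: 79.1%, Rq-200: 20.9%.

79.1%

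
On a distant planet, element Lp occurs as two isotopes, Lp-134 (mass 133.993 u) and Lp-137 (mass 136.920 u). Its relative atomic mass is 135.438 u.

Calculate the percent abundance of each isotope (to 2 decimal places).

With x = fraction of Lp-134 (so Lp-137 is 1 − x):
133.993·x + 136.920·(1 − x) = 135.438
(133.993 − 136.920)·x = 135.438 − 136.920
x = -1.482 / -2.927 = 0.50632 → 50.63% Lp-134, 49.37% Lp-137.

Lp-134: 50.63%, Lp-137: 49.37%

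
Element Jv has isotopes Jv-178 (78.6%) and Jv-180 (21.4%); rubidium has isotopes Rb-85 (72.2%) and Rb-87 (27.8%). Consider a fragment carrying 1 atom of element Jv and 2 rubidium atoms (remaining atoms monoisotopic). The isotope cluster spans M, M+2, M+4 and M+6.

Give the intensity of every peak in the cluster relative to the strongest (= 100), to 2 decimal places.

95.94 : 100.00 : 34.34 : 3.87

Element Jv pattern (n=1): 0.7860 : 0.2140
Rubidium pattern (n=2): 0.521284 : 0.401432 : 0.077284
Convolve the two distributions (both contribute in 2-u steps):
  M: 0.7860×0.521284 = 0.409729
  M+2: 0.7860×0.401432 + 0.2140×0.521284 = 0.427080
  M+4: 0.7860×0.077284 + 0.2140×0.401432 = 0.146652
  M+6: 0.2140×0.077284 = 0.016539
Scale to base peak (0.427080) = 100: 95.94 : 100.00 : 34.34 : 3.87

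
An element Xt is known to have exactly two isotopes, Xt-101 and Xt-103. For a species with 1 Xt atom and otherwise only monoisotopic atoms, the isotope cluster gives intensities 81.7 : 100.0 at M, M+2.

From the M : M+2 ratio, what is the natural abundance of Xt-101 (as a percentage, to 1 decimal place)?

45.0%

Let p = fractional abundance of Xt-101. I(M+2)/I(M) = [C(1,1)·p^0·(1−p)] / p^1 = 1·(1−p)/p = 100.0/81.7 = 1.2240
(1−p)/p = 1.2240/1 = 1.2240  ⇒  p = 1/(1 + 1.2240) = 0.4496
Xt-101: 45.0%, Xt-103: 55.0%.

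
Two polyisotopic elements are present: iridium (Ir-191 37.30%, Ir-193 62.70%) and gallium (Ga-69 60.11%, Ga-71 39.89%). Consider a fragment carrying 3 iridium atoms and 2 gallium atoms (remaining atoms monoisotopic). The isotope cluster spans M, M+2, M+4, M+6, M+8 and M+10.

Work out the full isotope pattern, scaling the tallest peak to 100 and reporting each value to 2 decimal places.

5.49 : 34.96 : 85.67 : 100.00 : 55.08 : 11.48

Iridium pattern (n=3): 0.05189512 : 0.26170165 : 0.43991135 : 0.24649188
Gallium pattern (n=2): 0.36132121 : 0.47955758 : 0.15912121
Convolve the two distributions (both contribute in 2-u steps):
  M: 0.05189512×0.36132121 = 0.018751
  M+2: 0.05189512×0.47955758 + 0.26170165×0.36132121 = 0.119445
  M+4: 0.05189512×0.15912121 + 0.26170165×0.47955758 + 0.43991135×0.36132121 = 0.292708
  M+6: 0.26170165×0.15912121 + 0.43991135×0.47955758 + 0.24649188×0.36132121 = 0.341668
  M+8: 0.43991135×0.15912121 + 0.24649188×0.47955758 = 0.188206
  M+10: 0.24649188×0.15912121 = 0.039222
Scale to base peak (0.341668) = 100: 5.49 : 34.96 : 85.67 : 100.00 : 55.08 : 11.48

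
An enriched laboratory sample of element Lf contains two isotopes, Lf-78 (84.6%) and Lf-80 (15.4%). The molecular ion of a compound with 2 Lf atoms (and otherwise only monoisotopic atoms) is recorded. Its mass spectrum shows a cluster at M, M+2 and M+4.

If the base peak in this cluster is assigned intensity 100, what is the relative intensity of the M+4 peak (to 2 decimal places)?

3.31

Binomial terms of (0.846 + 0.154)^2: M 0.7157, M+2 0.2606, M+4 0.0237 → M is the base peak.
P(M) = C(2,0) × 0.846^2 × 0.154^0 = 1 × 0.715716 × 1.0000 = 0.715716 (base)
P(M+4) = C(2,2) × 0.846^0 × 0.154^2 = 1 × 1.0000 × 0.023716 = 0.023716
Relative intensity = 0.023716 / 0.715716 × 100 = 3.31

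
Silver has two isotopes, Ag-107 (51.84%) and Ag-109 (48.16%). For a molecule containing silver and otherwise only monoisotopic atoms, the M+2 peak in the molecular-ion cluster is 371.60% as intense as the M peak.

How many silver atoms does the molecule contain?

For n independent Ag atoms, I(M+2)/I(M) = n · (abundance Ag-109) / (abundance Ag-107) = n · 0.4816/0.5184.
n = 3.7160 × 0.5184/0.4816 = 4.00 ≈ 4

4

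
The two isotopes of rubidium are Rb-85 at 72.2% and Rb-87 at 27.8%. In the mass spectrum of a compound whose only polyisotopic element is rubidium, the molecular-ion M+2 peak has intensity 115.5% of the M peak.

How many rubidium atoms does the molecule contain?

3

With n Rb atoms, P(M+2)/P(M) = C(n,1)·p^(n−1)q / p^n = n·q/p = n · 0.278/0.722.
n = 1.155 × 0.722/0.278 = 3.00 ≈ 3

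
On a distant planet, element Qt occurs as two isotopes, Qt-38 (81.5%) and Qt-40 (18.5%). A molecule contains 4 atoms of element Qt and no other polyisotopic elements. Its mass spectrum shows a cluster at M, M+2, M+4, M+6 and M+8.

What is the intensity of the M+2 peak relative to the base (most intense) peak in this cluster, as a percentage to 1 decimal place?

Binomial terms of (0.815 + 0.185)^4: M 0.4412, M+2 0.4006, M+4 0.1364, M+6 0.0206, M+8 0.0012 → M is the base peak.
P(M) = C(4,0) × 0.815^4 × 0.185^0 = 1 × 0.44119485 × 1.0000 = 0.441195 (base)
P(M+2) = C(4,1) × 0.815^3 × 0.185^1 = 4 × 0.54134337 × 0.1850 = 0.400594
Relative intensity = 0.400594 / 0.441195 × 100 = 90.8

90.8%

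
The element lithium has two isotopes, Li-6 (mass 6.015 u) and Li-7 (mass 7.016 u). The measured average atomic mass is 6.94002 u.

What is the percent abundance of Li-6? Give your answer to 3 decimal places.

7.590%

Writing the weighted mean with unknown fraction x of Li-6:
6.015·x + 7.016·(1 − x) = 6.94002
(6.015 − 7.016)·x = 6.94002 − 7.016
x = -0.07598 / -1.001 = 0.07590 → 7.590% Li-6, 92.410% Li-7.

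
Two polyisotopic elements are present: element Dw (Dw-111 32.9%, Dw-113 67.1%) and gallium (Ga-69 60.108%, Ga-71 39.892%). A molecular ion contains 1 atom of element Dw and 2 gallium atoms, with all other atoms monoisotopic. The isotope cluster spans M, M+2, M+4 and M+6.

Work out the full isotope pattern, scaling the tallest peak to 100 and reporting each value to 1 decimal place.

29.7 : 100.0 : 93.5 : 26.7

Element Dw pattern (n=1): 0.3290 : 0.6710
Gallium pattern (n=2): 0.36129717 : 0.47956567 : 0.15913717
Convolve the two distributions (both contribute in 2-u steps):
  M: 0.3290×0.36129717 = 0.118867
  M+2: 0.3290×0.47956567 + 0.6710×0.36129717 = 0.400208
  M+4: 0.3290×0.15913717 + 0.6710×0.47956567 = 0.374145
  M+6: 0.6710×0.15913717 = 0.106781
Scale to base peak (0.400208) = 100: 29.7 : 100.0 : 93.5 : 26.7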